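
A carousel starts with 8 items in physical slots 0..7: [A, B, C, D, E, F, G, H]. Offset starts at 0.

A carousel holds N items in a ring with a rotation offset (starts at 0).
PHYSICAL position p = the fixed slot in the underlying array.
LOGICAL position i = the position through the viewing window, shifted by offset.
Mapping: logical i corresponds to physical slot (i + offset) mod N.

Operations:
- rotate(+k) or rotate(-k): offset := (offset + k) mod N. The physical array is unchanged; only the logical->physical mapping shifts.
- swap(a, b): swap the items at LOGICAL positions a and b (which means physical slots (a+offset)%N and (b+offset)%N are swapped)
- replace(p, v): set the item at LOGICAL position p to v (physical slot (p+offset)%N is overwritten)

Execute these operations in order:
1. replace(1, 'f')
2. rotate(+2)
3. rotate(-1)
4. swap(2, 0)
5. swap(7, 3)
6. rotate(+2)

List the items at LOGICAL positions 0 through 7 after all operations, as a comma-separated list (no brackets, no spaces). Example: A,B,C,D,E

After op 1 (replace(1, 'f')): offset=0, physical=[A,f,C,D,E,F,G,H], logical=[A,f,C,D,E,F,G,H]
After op 2 (rotate(+2)): offset=2, physical=[A,f,C,D,E,F,G,H], logical=[C,D,E,F,G,H,A,f]
After op 3 (rotate(-1)): offset=1, physical=[A,f,C,D,E,F,G,H], logical=[f,C,D,E,F,G,H,A]
After op 4 (swap(2, 0)): offset=1, physical=[A,D,C,f,E,F,G,H], logical=[D,C,f,E,F,G,H,A]
After op 5 (swap(7, 3)): offset=1, physical=[E,D,C,f,A,F,G,H], logical=[D,C,f,A,F,G,H,E]
After op 6 (rotate(+2)): offset=3, physical=[E,D,C,f,A,F,G,H], logical=[f,A,F,G,H,E,D,C]

Answer: f,A,F,G,H,E,D,C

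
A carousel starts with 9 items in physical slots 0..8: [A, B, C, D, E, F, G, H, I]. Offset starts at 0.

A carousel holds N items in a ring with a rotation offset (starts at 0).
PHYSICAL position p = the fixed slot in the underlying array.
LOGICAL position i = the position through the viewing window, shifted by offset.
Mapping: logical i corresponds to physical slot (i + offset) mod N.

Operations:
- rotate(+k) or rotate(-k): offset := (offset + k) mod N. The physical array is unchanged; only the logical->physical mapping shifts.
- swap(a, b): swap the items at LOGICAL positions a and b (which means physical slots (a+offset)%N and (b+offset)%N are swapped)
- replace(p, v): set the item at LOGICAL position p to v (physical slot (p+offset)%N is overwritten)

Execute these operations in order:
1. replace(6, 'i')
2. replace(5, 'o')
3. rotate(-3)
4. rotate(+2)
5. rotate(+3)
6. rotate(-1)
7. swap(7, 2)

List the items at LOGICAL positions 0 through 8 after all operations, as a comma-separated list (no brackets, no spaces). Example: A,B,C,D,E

Answer: B,C,I,E,o,i,H,D,A

Derivation:
After op 1 (replace(6, 'i')): offset=0, physical=[A,B,C,D,E,F,i,H,I], logical=[A,B,C,D,E,F,i,H,I]
After op 2 (replace(5, 'o')): offset=0, physical=[A,B,C,D,E,o,i,H,I], logical=[A,B,C,D,E,o,i,H,I]
After op 3 (rotate(-3)): offset=6, physical=[A,B,C,D,E,o,i,H,I], logical=[i,H,I,A,B,C,D,E,o]
After op 4 (rotate(+2)): offset=8, physical=[A,B,C,D,E,o,i,H,I], logical=[I,A,B,C,D,E,o,i,H]
After op 5 (rotate(+3)): offset=2, physical=[A,B,C,D,E,o,i,H,I], logical=[C,D,E,o,i,H,I,A,B]
After op 6 (rotate(-1)): offset=1, physical=[A,B,C,D,E,o,i,H,I], logical=[B,C,D,E,o,i,H,I,A]
After op 7 (swap(7, 2)): offset=1, physical=[A,B,C,I,E,o,i,H,D], logical=[B,C,I,E,o,i,H,D,A]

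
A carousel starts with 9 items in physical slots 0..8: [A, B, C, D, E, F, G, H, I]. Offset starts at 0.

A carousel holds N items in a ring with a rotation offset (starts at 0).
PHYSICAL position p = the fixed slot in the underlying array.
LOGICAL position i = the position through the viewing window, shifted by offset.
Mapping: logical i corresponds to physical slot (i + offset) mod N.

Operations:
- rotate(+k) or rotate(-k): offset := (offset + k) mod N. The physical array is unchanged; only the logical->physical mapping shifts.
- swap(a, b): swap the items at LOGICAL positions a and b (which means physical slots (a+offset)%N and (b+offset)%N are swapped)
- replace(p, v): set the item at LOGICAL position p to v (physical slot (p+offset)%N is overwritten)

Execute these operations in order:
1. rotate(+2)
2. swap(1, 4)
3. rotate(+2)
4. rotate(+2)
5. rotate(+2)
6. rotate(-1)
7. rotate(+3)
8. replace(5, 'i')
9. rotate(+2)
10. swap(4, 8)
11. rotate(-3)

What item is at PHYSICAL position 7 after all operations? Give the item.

Answer: C

Derivation:
After op 1 (rotate(+2)): offset=2, physical=[A,B,C,D,E,F,G,H,I], logical=[C,D,E,F,G,H,I,A,B]
After op 2 (swap(1, 4)): offset=2, physical=[A,B,C,G,E,F,D,H,I], logical=[C,G,E,F,D,H,I,A,B]
After op 3 (rotate(+2)): offset=4, physical=[A,B,C,G,E,F,D,H,I], logical=[E,F,D,H,I,A,B,C,G]
After op 4 (rotate(+2)): offset=6, physical=[A,B,C,G,E,F,D,H,I], logical=[D,H,I,A,B,C,G,E,F]
After op 5 (rotate(+2)): offset=8, physical=[A,B,C,G,E,F,D,H,I], logical=[I,A,B,C,G,E,F,D,H]
After op 6 (rotate(-1)): offset=7, physical=[A,B,C,G,E,F,D,H,I], logical=[H,I,A,B,C,G,E,F,D]
After op 7 (rotate(+3)): offset=1, physical=[A,B,C,G,E,F,D,H,I], logical=[B,C,G,E,F,D,H,I,A]
After op 8 (replace(5, 'i')): offset=1, physical=[A,B,C,G,E,F,i,H,I], logical=[B,C,G,E,F,i,H,I,A]
After op 9 (rotate(+2)): offset=3, physical=[A,B,C,G,E,F,i,H,I], logical=[G,E,F,i,H,I,A,B,C]
After op 10 (swap(4, 8)): offset=3, physical=[A,B,H,G,E,F,i,C,I], logical=[G,E,F,i,C,I,A,B,H]
After op 11 (rotate(-3)): offset=0, physical=[A,B,H,G,E,F,i,C,I], logical=[A,B,H,G,E,F,i,C,I]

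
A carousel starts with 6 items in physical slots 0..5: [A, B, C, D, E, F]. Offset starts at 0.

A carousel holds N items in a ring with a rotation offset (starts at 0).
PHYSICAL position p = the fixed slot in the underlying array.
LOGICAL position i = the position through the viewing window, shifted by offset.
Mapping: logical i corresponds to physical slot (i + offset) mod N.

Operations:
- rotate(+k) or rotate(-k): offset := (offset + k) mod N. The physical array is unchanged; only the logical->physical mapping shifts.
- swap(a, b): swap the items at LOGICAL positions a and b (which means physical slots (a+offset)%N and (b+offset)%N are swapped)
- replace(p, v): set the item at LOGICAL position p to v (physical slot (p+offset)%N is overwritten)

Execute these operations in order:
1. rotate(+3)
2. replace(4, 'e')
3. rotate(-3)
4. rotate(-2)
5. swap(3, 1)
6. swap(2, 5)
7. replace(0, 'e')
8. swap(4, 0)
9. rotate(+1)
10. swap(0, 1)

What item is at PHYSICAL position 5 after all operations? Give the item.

Answer: D

Derivation:
After op 1 (rotate(+3)): offset=3, physical=[A,B,C,D,E,F], logical=[D,E,F,A,B,C]
After op 2 (replace(4, 'e')): offset=3, physical=[A,e,C,D,E,F], logical=[D,E,F,A,e,C]
After op 3 (rotate(-3)): offset=0, physical=[A,e,C,D,E,F], logical=[A,e,C,D,E,F]
After op 4 (rotate(-2)): offset=4, physical=[A,e,C,D,E,F], logical=[E,F,A,e,C,D]
After op 5 (swap(3, 1)): offset=4, physical=[A,F,C,D,E,e], logical=[E,e,A,F,C,D]
After op 6 (swap(2, 5)): offset=4, physical=[D,F,C,A,E,e], logical=[E,e,D,F,C,A]
After op 7 (replace(0, 'e')): offset=4, physical=[D,F,C,A,e,e], logical=[e,e,D,F,C,A]
After op 8 (swap(4, 0)): offset=4, physical=[D,F,e,A,C,e], logical=[C,e,D,F,e,A]
After op 9 (rotate(+1)): offset=5, physical=[D,F,e,A,C,e], logical=[e,D,F,e,A,C]
After op 10 (swap(0, 1)): offset=5, physical=[e,F,e,A,C,D], logical=[D,e,F,e,A,C]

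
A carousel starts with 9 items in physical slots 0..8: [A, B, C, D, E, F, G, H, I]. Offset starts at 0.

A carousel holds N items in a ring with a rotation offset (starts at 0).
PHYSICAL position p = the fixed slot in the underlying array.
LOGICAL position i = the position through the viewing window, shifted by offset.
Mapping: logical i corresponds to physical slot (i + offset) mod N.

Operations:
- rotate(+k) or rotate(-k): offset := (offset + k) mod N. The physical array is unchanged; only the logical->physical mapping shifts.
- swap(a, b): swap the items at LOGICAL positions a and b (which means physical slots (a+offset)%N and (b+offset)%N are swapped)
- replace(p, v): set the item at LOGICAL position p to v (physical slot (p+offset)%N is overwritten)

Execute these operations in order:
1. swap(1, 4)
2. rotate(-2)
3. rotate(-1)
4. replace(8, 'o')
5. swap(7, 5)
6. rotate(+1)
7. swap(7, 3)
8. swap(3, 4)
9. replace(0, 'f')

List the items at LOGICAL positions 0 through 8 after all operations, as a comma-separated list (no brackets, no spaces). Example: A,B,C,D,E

Answer: f,I,A,B,o,D,C,E,G

Derivation:
After op 1 (swap(1, 4)): offset=0, physical=[A,E,C,D,B,F,G,H,I], logical=[A,E,C,D,B,F,G,H,I]
After op 2 (rotate(-2)): offset=7, physical=[A,E,C,D,B,F,G,H,I], logical=[H,I,A,E,C,D,B,F,G]
After op 3 (rotate(-1)): offset=6, physical=[A,E,C,D,B,F,G,H,I], logical=[G,H,I,A,E,C,D,B,F]
After op 4 (replace(8, 'o')): offset=6, physical=[A,E,C,D,B,o,G,H,I], logical=[G,H,I,A,E,C,D,B,o]
After op 5 (swap(7, 5)): offset=6, physical=[A,E,B,D,C,o,G,H,I], logical=[G,H,I,A,E,B,D,C,o]
After op 6 (rotate(+1)): offset=7, physical=[A,E,B,D,C,o,G,H,I], logical=[H,I,A,E,B,D,C,o,G]
After op 7 (swap(7, 3)): offset=7, physical=[A,o,B,D,C,E,G,H,I], logical=[H,I,A,o,B,D,C,E,G]
After op 8 (swap(3, 4)): offset=7, physical=[A,B,o,D,C,E,G,H,I], logical=[H,I,A,B,o,D,C,E,G]
After op 9 (replace(0, 'f')): offset=7, physical=[A,B,o,D,C,E,G,f,I], logical=[f,I,A,B,o,D,C,E,G]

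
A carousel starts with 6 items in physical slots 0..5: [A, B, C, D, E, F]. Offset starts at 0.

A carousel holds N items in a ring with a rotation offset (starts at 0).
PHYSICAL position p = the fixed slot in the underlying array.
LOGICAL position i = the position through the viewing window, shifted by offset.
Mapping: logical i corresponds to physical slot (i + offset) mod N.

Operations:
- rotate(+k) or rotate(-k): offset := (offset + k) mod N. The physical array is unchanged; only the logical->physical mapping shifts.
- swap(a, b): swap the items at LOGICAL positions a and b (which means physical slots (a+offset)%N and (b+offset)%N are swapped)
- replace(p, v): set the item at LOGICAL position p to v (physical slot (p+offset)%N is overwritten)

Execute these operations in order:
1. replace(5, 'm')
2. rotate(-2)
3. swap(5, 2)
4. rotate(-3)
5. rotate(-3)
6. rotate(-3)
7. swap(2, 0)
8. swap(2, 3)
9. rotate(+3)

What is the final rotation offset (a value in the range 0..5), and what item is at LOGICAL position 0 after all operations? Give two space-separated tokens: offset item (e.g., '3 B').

Answer: 4 B

Derivation:
After op 1 (replace(5, 'm')): offset=0, physical=[A,B,C,D,E,m], logical=[A,B,C,D,E,m]
After op 2 (rotate(-2)): offset=4, physical=[A,B,C,D,E,m], logical=[E,m,A,B,C,D]
After op 3 (swap(5, 2)): offset=4, physical=[D,B,C,A,E,m], logical=[E,m,D,B,C,A]
After op 4 (rotate(-3)): offset=1, physical=[D,B,C,A,E,m], logical=[B,C,A,E,m,D]
After op 5 (rotate(-3)): offset=4, physical=[D,B,C,A,E,m], logical=[E,m,D,B,C,A]
After op 6 (rotate(-3)): offset=1, physical=[D,B,C,A,E,m], logical=[B,C,A,E,m,D]
After op 7 (swap(2, 0)): offset=1, physical=[D,A,C,B,E,m], logical=[A,C,B,E,m,D]
After op 8 (swap(2, 3)): offset=1, physical=[D,A,C,E,B,m], logical=[A,C,E,B,m,D]
After op 9 (rotate(+3)): offset=4, physical=[D,A,C,E,B,m], logical=[B,m,D,A,C,E]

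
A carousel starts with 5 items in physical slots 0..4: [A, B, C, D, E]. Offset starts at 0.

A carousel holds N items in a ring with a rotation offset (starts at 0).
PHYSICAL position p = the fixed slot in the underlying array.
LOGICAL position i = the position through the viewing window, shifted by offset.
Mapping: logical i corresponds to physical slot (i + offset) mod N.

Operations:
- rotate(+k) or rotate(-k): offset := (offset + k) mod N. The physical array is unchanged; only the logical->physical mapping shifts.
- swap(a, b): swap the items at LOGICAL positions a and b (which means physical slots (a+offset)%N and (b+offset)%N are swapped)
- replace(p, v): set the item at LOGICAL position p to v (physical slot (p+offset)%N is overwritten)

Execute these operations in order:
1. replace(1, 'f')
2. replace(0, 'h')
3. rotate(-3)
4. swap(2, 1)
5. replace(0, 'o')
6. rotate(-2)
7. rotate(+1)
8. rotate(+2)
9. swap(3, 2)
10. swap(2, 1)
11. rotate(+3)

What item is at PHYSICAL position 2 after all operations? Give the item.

Answer: o

Derivation:
After op 1 (replace(1, 'f')): offset=0, physical=[A,f,C,D,E], logical=[A,f,C,D,E]
After op 2 (replace(0, 'h')): offset=0, physical=[h,f,C,D,E], logical=[h,f,C,D,E]
After op 3 (rotate(-3)): offset=2, physical=[h,f,C,D,E], logical=[C,D,E,h,f]
After op 4 (swap(2, 1)): offset=2, physical=[h,f,C,E,D], logical=[C,E,D,h,f]
After op 5 (replace(0, 'o')): offset=2, physical=[h,f,o,E,D], logical=[o,E,D,h,f]
After op 6 (rotate(-2)): offset=0, physical=[h,f,o,E,D], logical=[h,f,o,E,D]
After op 7 (rotate(+1)): offset=1, physical=[h,f,o,E,D], logical=[f,o,E,D,h]
After op 8 (rotate(+2)): offset=3, physical=[h,f,o,E,D], logical=[E,D,h,f,o]
After op 9 (swap(3, 2)): offset=3, physical=[f,h,o,E,D], logical=[E,D,f,h,o]
After op 10 (swap(2, 1)): offset=3, physical=[D,h,o,E,f], logical=[E,f,D,h,o]
After op 11 (rotate(+3)): offset=1, physical=[D,h,o,E,f], logical=[h,o,E,f,D]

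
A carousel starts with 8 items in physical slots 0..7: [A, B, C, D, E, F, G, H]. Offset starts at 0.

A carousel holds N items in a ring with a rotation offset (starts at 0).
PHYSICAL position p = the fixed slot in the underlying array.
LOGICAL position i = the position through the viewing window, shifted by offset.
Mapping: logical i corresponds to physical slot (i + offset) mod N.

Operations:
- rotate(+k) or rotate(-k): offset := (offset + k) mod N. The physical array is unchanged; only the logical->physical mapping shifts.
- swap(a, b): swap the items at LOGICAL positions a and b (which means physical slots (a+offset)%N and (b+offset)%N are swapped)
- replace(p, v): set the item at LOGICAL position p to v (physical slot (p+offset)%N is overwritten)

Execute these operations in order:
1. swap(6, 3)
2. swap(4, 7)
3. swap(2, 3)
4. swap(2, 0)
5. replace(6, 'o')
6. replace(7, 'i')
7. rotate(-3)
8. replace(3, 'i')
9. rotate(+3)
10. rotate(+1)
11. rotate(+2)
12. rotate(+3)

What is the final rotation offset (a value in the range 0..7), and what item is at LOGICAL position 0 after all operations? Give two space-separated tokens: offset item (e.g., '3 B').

Answer: 6 o

Derivation:
After op 1 (swap(6, 3)): offset=0, physical=[A,B,C,G,E,F,D,H], logical=[A,B,C,G,E,F,D,H]
After op 2 (swap(4, 7)): offset=0, physical=[A,B,C,G,H,F,D,E], logical=[A,B,C,G,H,F,D,E]
After op 3 (swap(2, 3)): offset=0, physical=[A,B,G,C,H,F,D,E], logical=[A,B,G,C,H,F,D,E]
After op 4 (swap(2, 0)): offset=0, physical=[G,B,A,C,H,F,D,E], logical=[G,B,A,C,H,F,D,E]
After op 5 (replace(6, 'o')): offset=0, physical=[G,B,A,C,H,F,o,E], logical=[G,B,A,C,H,F,o,E]
After op 6 (replace(7, 'i')): offset=0, physical=[G,B,A,C,H,F,o,i], logical=[G,B,A,C,H,F,o,i]
After op 7 (rotate(-3)): offset=5, physical=[G,B,A,C,H,F,o,i], logical=[F,o,i,G,B,A,C,H]
After op 8 (replace(3, 'i')): offset=5, physical=[i,B,A,C,H,F,o,i], logical=[F,o,i,i,B,A,C,H]
After op 9 (rotate(+3)): offset=0, physical=[i,B,A,C,H,F,o,i], logical=[i,B,A,C,H,F,o,i]
After op 10 (rotate(+1)): offset=1, physical=[i,B,A,C,H,F,o,i], logical=[B,A,C,H,F,o,i,i]
After op 11 (rotate(+2)): offset=3, physical=[i,B,A,C,H,F,o,i], logical=[C,H,F,o,i,i,B,A]
After op 12 (rotate(+3)): offset=6, physical=[i,B,A,C,H,F,o,i], logical=[o,i,i,B,A,C,H,F]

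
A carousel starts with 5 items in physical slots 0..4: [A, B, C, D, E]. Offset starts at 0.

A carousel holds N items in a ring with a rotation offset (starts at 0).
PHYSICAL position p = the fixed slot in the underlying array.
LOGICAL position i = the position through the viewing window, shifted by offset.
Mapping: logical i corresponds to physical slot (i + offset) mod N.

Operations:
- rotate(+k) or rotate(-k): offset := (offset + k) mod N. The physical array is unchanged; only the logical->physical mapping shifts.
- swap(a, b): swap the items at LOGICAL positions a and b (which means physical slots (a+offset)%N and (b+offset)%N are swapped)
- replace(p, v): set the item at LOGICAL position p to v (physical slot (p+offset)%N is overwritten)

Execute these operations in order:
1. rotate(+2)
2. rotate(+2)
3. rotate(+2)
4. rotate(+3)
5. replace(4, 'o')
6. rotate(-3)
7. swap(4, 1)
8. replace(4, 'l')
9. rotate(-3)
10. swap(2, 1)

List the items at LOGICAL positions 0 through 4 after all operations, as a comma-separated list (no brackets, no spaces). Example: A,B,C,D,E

Answer: o,l,E,B,A

Derivation:
After op 1 (rotate(+2)): offset=2, physical=[A,B,C,D,E], logical=[C,D,E,A,B]
After op 2 (rotate(+2)): offset=4, physical=[A,B,C,D,E], logical=[E,A,B,C,D]
After op 3 (rotate(+2)): offset=1, physical=[A,B,C,D,E], logical=[B,C,D,E,A]
After op 4 (rotate(+3)): offset=4, physical=[A,B,C,D,E], logical=[E,A,B,C,D]
After op 5 (replace(4, 'o')): offset=4, physical=[A,B,C,o,E], logical=[E,A,B,C,o]
After op 6 (rotate(-3)): offset=1, physical=[A,B,C,o,E], logical=[B,C,o,E,A]
After op 7 (swap(4, 1)): offset=1, physical=[C,B,A,o,E], logical=[B,A,o,E,C]
After op 8 (replace(4, 'l')): offset=1, physical=[l,B,A,o,E], logical=[B,A,o,E,l]
After op 9 (rotate(-3)): offset=3, physical=[l,B,A,o,E], logical=[o,E,l,B,A]
After op 10 (swap(2, 1)): offset=3, physical=[E,B,A,o,l], logical=[o,l,E,B,A]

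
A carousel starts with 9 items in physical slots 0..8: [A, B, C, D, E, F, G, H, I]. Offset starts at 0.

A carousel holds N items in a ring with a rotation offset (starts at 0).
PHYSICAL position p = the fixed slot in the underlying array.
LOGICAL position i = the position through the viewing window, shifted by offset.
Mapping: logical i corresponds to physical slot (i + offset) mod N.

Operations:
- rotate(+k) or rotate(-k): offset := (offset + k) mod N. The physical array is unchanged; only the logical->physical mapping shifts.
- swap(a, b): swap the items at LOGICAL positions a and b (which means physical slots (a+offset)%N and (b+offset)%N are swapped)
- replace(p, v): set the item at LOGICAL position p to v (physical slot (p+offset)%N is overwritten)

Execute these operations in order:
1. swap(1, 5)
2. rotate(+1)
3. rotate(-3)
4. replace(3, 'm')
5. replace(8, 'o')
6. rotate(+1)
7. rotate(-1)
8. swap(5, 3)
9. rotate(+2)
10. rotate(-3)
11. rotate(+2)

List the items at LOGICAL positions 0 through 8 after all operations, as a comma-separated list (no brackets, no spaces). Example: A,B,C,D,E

After op 1 (swap(1, 5)): offset=0, physical=[A,F,C,D,E,B,G,H,I], logical=[A,F,C,D,E,B,G,H,I]
After op 2 (rotate(+1)): offset=1, physical=[A,F,C,D,E,B,G,H,I], logical=[F,C,D,E,B,G,H,I,A]
After op 3 (rotate(-3)): offset=7, physical=[A,F,C,D,E,B,G,H,I], logical=[H,I,A,F,C,D,E,B,G]
After op 4 (replace(3, 'm')): offset=7, physical=[A,m,C,D,E,B,G,H,I], logical=[H,I,A,m,C,D,E,B,G]
After op 5 (replace(8, 'o')): offset=7, physical=[A,m,C,D,E,B,o,H,I], logical=[H,I,A,m,C,D,E,B,o]
After op 6 (rotate(+1)): offset=8, physical=[A,m,C,D,E,B,o,H,I], logical=[I,A,m,C,D,E,B,o,H]
After op 7 (rotate(-1)): offset=7, physical=[A,m,C,D,E,B,o,H,I], logical=[H,I,A,m,C,D,E,B,o]
After op 8 (swap(5, 3)): offset=7, physical=[A,D,C,m,E,B,o,H,I], logical=[H,I,A,D,C,m,E,B,o]
After op 9 (rotate(+2)): offset=0, physical=[A,D,C,m,E,B,o,H,I], logical=[A,D,C,m,E,B,o,H,I]
After op 10 (rotate(-3)): offset=6, physical=[A,D,C,m,E,B,o,H,I], logical=[o,H,I,A,D,C,m,E,B]
After op 11 (rotate(+2)): offset=8, physical=[A,D,C,m,E,B,o,H,I], logical=[I,A,D,C,m,E,B,o,H]

Answer: I,A,D,C,m,E,B,o,H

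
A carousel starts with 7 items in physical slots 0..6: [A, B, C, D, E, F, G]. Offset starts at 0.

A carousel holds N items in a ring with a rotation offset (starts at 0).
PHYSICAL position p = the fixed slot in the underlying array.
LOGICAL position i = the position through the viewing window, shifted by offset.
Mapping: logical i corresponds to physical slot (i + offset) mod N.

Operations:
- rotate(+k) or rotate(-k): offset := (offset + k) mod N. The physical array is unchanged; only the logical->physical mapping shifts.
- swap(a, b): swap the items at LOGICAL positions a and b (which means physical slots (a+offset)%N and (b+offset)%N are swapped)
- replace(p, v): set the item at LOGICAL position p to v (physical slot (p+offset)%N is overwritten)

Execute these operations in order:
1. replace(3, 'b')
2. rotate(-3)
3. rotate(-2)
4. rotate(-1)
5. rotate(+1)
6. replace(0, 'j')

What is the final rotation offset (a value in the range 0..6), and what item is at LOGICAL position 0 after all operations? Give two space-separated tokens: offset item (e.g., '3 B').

After op 1 (replace(3, 'b')): offset=0, physical=[A,B,C,b,E,F,G], logical=[A,B,C,b,E,F,G]
After op 2 (rotate(-3)): offset=4, physical=[A,B,C,b,E,F,G], logical=[E,F,G,A,B,C,b]
After op 3 (rotate(-2)): offset=2, physical=[A,B,C,b,E,F,G], logical=[C,b,E,F,G,A,B]
After op 4 (rotate(-1)): offset=1, physical=[A,B,C,b,E,F,G], logical=[B,C,b,E,F,G,A]
After op 5 (rotate(+1)): offset=2, physical=[A,B,C,b,E,F,G], logical=[C,b,E,F,G,A,B]
After op 6 (replace(0, 'j')): offset=2, physical=[A,B,j,b,E,F,G], logical=[j,b,E,F,G,A,B]

Answer: 2 j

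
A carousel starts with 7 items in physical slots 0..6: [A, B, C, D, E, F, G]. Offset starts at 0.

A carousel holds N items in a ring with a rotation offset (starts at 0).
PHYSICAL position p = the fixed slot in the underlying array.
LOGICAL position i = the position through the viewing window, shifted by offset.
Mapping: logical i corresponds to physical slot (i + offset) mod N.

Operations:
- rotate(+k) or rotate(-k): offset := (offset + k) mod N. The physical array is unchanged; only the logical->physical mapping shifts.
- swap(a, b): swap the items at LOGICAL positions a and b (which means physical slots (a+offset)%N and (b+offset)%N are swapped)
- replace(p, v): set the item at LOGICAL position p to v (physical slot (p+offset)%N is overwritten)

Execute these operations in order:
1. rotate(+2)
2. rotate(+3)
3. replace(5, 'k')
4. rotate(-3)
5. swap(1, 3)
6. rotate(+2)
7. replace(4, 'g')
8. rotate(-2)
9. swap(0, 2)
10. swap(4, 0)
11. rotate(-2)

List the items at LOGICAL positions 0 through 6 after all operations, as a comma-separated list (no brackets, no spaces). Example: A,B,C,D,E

Answer: A,g,G,F,C,k,E

Derivation:
After op 1 (rotate(+2)): offset=2, physical=[A,B,C,D,E,F,G], logical=[C,D,E,F,G,A,B]
After op 2 (rotate(+3)): offset=5, physical=[A,B,C,D,E,F,G], logical=[F,G,A,B,C,D,E]
After op 3 (replace(5, 'k')): offset=5, physical=[A,B,C,k,E,F,G], logical=[F,G,A,B,C,k,E]
After op 4 (rotate(-3)): offset=2, physical=[A,B,C,k,E,F,G], logical=[C,k,E,F,G,A,B]
After op 5 (swap(1, 3)): offset=2, physical=[A,B,C,F,E,k,G], logical=[C,F,E,k,G,A,B]
After op 6 (rotate(+2)): offset=4, physical=[A,B,C,F,E,k,G], logical=[E,k,G,A,B,C,F]
After op 7 (replace(4, 'g')): offset=4, physical=[A,g,C,F,E,k,G], logical=[E,k,G,A,g,C,F]
After op 8 (rotate(-2)): offset=2, physical=[A,g,C,F,E,k,G], logical=[C,F,E,k,G,A,g]
After op 9 (swap(0, 2)): offset=2, physical=[A,g,E,F,C,k,G], logical=[E,F,C,k,G,A,g]
After op 10 (swap(4, 0)): offset=2, physical=[A,g,G,F,C,k,E], logical=[G,F,C,k,E,A,g]
After op 11 (rotate(-2)): offset=0, physical=[A,g,G,F,C,k,E], logical=[A,g,G,F,C,k,E]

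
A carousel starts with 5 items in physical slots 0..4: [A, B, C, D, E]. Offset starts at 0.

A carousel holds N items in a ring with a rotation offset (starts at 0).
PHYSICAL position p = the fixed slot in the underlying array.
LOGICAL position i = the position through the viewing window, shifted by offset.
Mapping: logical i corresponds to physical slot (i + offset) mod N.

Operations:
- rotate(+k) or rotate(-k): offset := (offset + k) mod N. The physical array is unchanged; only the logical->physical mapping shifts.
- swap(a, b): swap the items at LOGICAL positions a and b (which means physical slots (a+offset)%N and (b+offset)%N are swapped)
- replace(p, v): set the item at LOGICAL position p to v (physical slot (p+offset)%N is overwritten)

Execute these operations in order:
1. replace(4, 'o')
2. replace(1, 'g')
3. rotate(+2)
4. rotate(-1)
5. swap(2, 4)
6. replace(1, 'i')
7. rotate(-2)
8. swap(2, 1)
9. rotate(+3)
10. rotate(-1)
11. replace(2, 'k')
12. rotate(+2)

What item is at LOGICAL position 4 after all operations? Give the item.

Answer: i

Derivation:
After op 1 (replace(4, 'o')): offset=0, physical=[A,B,C,D,o], logical=[A,B,C,D,o]
After op 2 (replace(1, 'g')): offset=0, physical=[A,g,C,D,o], logical=[A,g,C,D,o]
After op 3 (rotate(+2)): offset=2, physical=[A,g,C,D,o], logical=[C,D,o,A,g]
After op 4 (rotate(-1)): offset=1, physical=[A,g,C,D,o], logical=[g,C,D,o,A]
After op 5 (swap(2, 4)): offset=1, physical=[D,g,C,A,o], logical=[g,C,A,o,D]
After op 6 (replace(1, 'i')): offset=1, physical=[D,g,i,A,o], logical=[g,i,A,o,D]
After op 7 (rotate(-2)): offset=4, physical=[D,g,i,A,o], logical=[o,D,g,i,A]
After op 8 (swap(2, 1)): offset=4, physical=[g,D,i,A,o], logical=[o,g,D,i,A]
After op 9 (rotate(+3)): offset=2, physical=[g,D,i,A,o], logical=[i,A,o,g,D]
After op 10 (rotate(-1)): offset=1, physical=[g,D,i,A,o], logical=[D,i,A,o,g]
After op 11 (replace(2, 'k')): offset=1, physical=[g,D,i,k,o], logical=[D,i,k,o,g]
After op 12 (rotate(+2)): offset=3, physical=[g,D,i,k,o], logical=[k,o,g,D,i]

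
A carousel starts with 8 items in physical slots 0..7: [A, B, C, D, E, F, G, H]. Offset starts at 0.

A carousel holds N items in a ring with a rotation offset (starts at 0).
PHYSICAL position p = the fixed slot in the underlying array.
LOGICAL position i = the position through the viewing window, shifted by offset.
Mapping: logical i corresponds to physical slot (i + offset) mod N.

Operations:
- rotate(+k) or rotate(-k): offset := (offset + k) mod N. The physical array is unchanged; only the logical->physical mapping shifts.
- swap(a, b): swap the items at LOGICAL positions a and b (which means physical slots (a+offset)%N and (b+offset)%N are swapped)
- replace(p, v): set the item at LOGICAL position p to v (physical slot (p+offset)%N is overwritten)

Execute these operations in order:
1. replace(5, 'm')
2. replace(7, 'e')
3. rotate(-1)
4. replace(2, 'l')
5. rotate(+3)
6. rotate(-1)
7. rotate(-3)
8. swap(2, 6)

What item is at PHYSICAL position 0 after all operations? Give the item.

After op 1 (replace(5, 'm')): offset=0, physical=[A,B,C,D,E,m,G,H], logical=[A,B,C,D,E,m,G,H]
After op 2 (replace(7, 'e')): offset=0, physical=[A,B,C,D,E,m,G,e], logical=[A,B,C,D,E,m,G,e]
After op 3 (rotate(-1)): offset=7, physical=[A,B,C,D,E,m,G,e], logical=[e,A,B,C,D,E,m,G]
After op 4 (replace(2, 'l')): offset=7, physical=[A,l,C,D,E,m,G,e], logical=[e,A,l,C,D,E,m,G]
After op 5 (rotate(+3)): offset=2, physical=[A,l,C,D,E,m,G,e], logical=[C,D,E,m,G,e,A,l]
After op 6 (rotate(-1)): offset=1, physical=[A,l,C,D,E,m,G,e], logical=[l,C,D,E,m,G,e,A]
After op 7 (rotate(-3)): offset=6, physical=[A,l,C,D,E,m,G,e], logical=[G,e,A,l,C,D,E,m]
After op 8 (swap(2, 6)): offset=6, physical=[E,l,C,D,A,m,G,e], logical=[G,e,E,l,C,D,A,m]

Answer: E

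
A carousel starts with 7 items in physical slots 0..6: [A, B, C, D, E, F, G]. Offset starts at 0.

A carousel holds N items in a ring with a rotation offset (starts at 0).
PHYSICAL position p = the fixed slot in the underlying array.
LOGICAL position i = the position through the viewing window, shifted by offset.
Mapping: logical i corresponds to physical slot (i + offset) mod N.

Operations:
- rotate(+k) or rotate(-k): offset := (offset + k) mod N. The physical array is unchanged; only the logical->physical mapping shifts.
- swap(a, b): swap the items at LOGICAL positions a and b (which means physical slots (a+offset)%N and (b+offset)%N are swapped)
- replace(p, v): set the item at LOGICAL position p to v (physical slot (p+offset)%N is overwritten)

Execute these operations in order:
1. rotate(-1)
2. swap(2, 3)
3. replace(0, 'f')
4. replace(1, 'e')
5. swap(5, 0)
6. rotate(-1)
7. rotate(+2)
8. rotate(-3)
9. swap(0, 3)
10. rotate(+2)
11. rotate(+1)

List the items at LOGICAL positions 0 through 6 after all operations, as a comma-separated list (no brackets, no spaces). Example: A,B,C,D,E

After op 1 (rotate(-1)): offset=6, physical=[A,B,C,D,E,F,G], logical=[G,A,B,C,D,E,F]
After op 2 (swap(2, 3)): offset=6, physical=[A,C,B,D,E,F,G], logical=[G,A,C,B,D,E,F]
After op 3 (replace(0, 'f')): offset=6, physical=[A,C,B,D,E,F,f], logical=[f,A,C,B,D,E,F]
After op 4 (replace(1, 'e')): offset=6, physical=[e,C,B,D,E,F,f], logical=[f,e,C,B,D,E,F]
After op 5 (swap(5, 0)): offset=6, physical=[e,C,B,D,f,F,E], logical=[E,e,C,B,D,f,F]
After op 6 (rotate(-1)): offset=5, physical=[e,C,B,D,f,F,E], logical=[F,E,e,C,B,D,f]
After op 7 (rotate(+2)): offset=0, physical=[e,C,B,D,f,F,E], logical=[e,C,B,D,f,F,E]
After op 8 (rotate(-3)): offset=4, physical=[e,C,B,D,f,F,E], logical=[f,F,E,e,C,B,D]
After op 9 (swap(0, 3)): offset=4, physical=[f,C,B,D,e,F,E], logical=[e,F,E,f,C,B,D]
After op 10 (rotate(+2)): offset=6, physical=[f,C,B,D,e,F,E], logical=[E,f,C,B,D,e,F]
After op 11 (rotate(+1)): offset=0, physical=[f,C,B,D,e,F,E], logical=[f,C,B,D,e,F,E]

Answer: f,C,B,D,e,F,E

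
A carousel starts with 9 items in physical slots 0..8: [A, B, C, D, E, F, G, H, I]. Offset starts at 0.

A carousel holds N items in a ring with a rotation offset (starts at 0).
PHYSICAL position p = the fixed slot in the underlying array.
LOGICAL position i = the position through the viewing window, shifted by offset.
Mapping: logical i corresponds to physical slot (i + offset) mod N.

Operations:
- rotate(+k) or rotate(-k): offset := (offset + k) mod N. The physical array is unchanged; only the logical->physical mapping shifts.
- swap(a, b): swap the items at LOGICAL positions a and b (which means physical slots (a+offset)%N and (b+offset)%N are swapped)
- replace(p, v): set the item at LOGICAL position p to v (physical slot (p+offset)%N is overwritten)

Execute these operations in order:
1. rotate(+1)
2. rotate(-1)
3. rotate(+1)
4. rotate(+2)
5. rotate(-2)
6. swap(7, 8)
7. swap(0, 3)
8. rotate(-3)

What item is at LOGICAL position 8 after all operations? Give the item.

Answer: G

Derivation:
After op 1 (rotate(+1)): offset=1, physical=[A,B,C,D,E,F,G,H,I], logical=[B,C,D,E,F,G,H,I,A]
After op 2 (rotate(-1)): offset=0, physical=[A,B,C,D,E,F,G,H,I], logical=[A,B,C,D,E,F,G,H,I]
After op 3 (rotate(+1)): offset=1, physical=[A,B,C,D,E,F,G,H,I], logical=[B,C,D,E,F,G,H,I,A]
After op 4 (rotate(+2)): offset=3, physical=[A,B,C,D,E,F,G,H,I], logical=[D,E,F,G,H,I,A,B,C]
After op 5 (rotate(-2)): offset=1, physical=[A,B,C,D,E,F,G,H,I], logical=[B,C,D,E,F,G,H,I,A]
After op 6 (swap(7, 8)): offset=1, physical=[I,B,C,D,E,F,G,H,A], logical=[B,C,D,E,F,G,H,A,I]
After op 7 (swap(0, 3)): offset=1, physical=[I,E,C,D,B,F,G,H,A], logical=[E,C,D,B,F,G,H,A,I]
After op 8 (rotate(-3)): offset=7, physical=[I,E,C,D,B,F,G,H,A], logical=[H,A,I,E,C,D,B,F,G]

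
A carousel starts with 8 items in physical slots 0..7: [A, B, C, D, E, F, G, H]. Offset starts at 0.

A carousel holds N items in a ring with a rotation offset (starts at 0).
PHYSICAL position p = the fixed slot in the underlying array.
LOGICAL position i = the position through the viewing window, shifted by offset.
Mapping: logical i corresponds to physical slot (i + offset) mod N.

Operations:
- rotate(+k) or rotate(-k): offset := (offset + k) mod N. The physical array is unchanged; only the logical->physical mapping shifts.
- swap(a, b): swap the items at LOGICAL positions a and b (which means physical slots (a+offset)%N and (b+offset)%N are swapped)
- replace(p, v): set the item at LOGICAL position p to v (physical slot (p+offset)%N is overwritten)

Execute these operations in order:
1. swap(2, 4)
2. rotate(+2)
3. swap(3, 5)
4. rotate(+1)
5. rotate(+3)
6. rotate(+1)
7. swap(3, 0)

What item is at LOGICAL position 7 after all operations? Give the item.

After op 1 (swap(2, 4)): offset=0, physical=[A,B,E,D,C,F,G,H], logical=[A,B,E,D,C,F,G,H]
After op 2 (rotate(+2)): offset=2, physical=[A,B,E,D,C,F,G,H], logical=[E,D,C,F,G,H,A,B]
After op 3 (swap(3, 5)): offset=2, physical=[A,B,E,D,C,H,G,F], logical=[E,D,C,H,G,F,A,B]
After op 4 (rotate(+1)): offset=3, physical=[A,B,E,D,C,H,G,F], logical=[D,C,H,G,F,A,B,E]
After op 5 (rotate(+3)): offset=6, physical=[A,B,E,D,C,H,G,F], logical=[G,F,A,B,E,D,C,H]
After op 6 (rotate(+1)): offset=7, physical=[A,B,E,D,C,H,G,F], logical=[F,A,B,E,D,C,H,G]
After op 7 (swap(3, 0)): offset=7, physical=[A,B,F,D,C,H,G,E], logical=[E,A,B,F,D,C,H,G]

Answer: G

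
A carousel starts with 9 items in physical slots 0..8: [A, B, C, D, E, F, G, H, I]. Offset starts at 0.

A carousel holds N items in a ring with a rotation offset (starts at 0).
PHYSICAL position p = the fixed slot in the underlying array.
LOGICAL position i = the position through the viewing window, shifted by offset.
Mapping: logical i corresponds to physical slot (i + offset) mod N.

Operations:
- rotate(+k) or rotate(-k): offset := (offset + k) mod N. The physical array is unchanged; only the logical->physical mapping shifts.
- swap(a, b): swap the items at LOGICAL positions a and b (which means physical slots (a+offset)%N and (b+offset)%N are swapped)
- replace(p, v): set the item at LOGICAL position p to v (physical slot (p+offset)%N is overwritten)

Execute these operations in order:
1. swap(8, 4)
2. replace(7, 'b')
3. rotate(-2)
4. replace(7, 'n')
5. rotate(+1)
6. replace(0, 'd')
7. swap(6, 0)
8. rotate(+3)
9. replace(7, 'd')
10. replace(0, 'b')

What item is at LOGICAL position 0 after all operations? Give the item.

After op 1 (swap(8, 4)): offset=0, physical=[A,B,C,D,I,F,G,H,E], logical=[A,B,C,D,I,F,G,H,E]
After op 2 (replace(7, 'b')): offset=0, physical=[A,B,C,D,I,F,G,b,E], logical=[A,B,C,D,I,F,G,b,E]
After op 3 (rotate(-2)): offset=7, physical=[A,B,C,D,I,F,G,b,E], logical=[b,E,A,B,C,D,I,F,G]
After op 4 (replace(7, 'n')): offset=7, physical=[A,B,C,D,I,n,G,b,E], logical=[b,E,A,B,C,D,I,n,G]
After op 5 (rotate(+1)): offset=8, physical=[A,B,C,D,I,n,G,b,E], logical=[E,A,B,C,D,I,n,G,b]
After op 6 (replace(0, 'd')): offset=8, physical=[A,B,C,D,I,n,G,b,d], logical=[d,A,B,C,D,I,n,G,b]
After op 7 (swap(6, 0)): offset=8, physical=[A,B,C,D,I,d,G,b,n], logical=[n,A,B,C,D,I,d,G,b]
After op 8 (rotate(+3)): offset=2, physical=[A,B,C,D,I,d,G,b,n], logical=[C,D,I,d,G,b,n,A,B]
After op 9 (replace(7, 'd')): offset=2, physical=[d,B,C,D,I,d,G,b,n], logical=[C,D,I,d,G,b,n,d,B]
After op 10 (replace(0, 'b')): offset=2, physical=[d,B,b,D,I,d,G,b,n], logical=[b,D,I,d,G,b,n,d,B]

Answer: b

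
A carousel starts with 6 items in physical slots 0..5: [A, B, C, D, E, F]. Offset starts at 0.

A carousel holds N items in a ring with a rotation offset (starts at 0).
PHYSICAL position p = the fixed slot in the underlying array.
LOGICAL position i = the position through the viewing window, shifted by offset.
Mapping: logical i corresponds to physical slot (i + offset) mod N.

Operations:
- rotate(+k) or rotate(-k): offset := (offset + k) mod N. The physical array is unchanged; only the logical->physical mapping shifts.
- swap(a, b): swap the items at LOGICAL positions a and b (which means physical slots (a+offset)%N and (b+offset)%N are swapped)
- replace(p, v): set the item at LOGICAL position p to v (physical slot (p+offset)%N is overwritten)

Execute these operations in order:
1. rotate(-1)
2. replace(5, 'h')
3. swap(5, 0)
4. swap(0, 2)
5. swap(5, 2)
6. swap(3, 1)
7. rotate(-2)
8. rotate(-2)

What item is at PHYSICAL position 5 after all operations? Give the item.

After op 1 (rotate(-1)): offset=5, physical=[A,B,C,D,E,F], logical=[F,A,B,C,D,E]
After op 2 (replace(5, 'h')): offset=5, physical=[A,B,C,D,h,F], logical=[F,A,B,C,D,h]
After op 3 (swap(5, 0)): offset=5, physical=[A,B,C,D,F,h], logical=[h,A,B,C,D,F]
After op 4 (swap(0, 2)): offset=5, physical=[A,h,C,D,F,B], logical=[B,A,h,C,D,F]
After op 5 (swap(5, 2)): offset=5, physical=[A,F,C,D,h,B], logical=[B,A,F,C,D,h]
After op 6 (swap(3, 1)): offset=5, physical=[C,F,A,D,h,B], logical=[B,C,F,A,D,h]
After op 7 (rotate(-2)): offset=3, physical=[C,F,A,D,h,B], logical=[D,h,B,C,F,A]
After op 8 (rotate(-2)): offset=1, physical=[C,F,A,D,h,B], logical=[F,A,D,h,B,C]

Answer: B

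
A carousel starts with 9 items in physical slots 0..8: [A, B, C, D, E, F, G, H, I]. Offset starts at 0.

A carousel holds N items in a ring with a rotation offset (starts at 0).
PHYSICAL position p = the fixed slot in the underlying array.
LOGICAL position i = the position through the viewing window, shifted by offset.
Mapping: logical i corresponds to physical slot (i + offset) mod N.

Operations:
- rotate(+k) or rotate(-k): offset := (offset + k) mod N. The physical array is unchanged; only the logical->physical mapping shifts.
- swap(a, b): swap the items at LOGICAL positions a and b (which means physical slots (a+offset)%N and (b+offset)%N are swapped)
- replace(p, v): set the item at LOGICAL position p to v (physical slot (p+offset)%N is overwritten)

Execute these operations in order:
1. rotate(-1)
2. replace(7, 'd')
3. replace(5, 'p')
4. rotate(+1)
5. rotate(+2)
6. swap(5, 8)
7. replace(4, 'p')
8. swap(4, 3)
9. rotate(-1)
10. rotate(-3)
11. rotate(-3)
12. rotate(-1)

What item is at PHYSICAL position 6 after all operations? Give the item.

After op 1 (rotate(-1)): offset=8, physical=[A,B,C,D,E,F,G,H,I], logical=[I,A,B,C,D,E,F,G,H]
After op 2 (replace(7, 'd')): offset=8, physical=[A,B,C,D,E,F,d,H,I], logical=[I,A,B,C,D,E,F,d,H]
After op 3 (replace(5, 'p')): offset=8, physical=[A,B,C,D,p,F,d,H,I], logical=[I,A,B,C,D,p,F,d,H]
After op 4 (rotate(+1)): offset=0, physical=[A,B,C,D,p,F,d,H,I], logical=[A,B,C,D,p,F,d,H,I]
After op 5 (rotate(+2)): offset=2, physical=[A,B,C,D,p,F,d,H,I], logical=[C,D,p,F,d,H,I,A,B]
After op 6 (swap(5, 8)): offset=2, physical=[A,H,C,D,p,F,d,B,I], logical=[C,D,p,F,d,B,I,A,H]
After op 7 (replace(4, 'p')): offset=2, physical=[A,H,C,D,p,F,p,B,I], logical=[C,D,p,F,p,B,I,A,H]
After op 8 (swap(4, 3)): offset=2, physical=[A,H,C,D,p,p,F,B,I], logical=[C,D,p,p,F,B,I,A,H]
After op 9 (rotate(-1)): offset=1, physical=[A,H,C,D,p,p,F,B,I], logical=[H,C,D,p,p,F,B,I,A]
After op 10 (rotate(-3)): offset=7, physical=[A,H,C,D,p,p,F,B,I], logical=[B,I,A,H,C,D,p,p,F]
After op 11 (rotate(-3)): offset=4, physical=[A,H,C,D,p,p,F,B,I], logical=[p,p,F,B,I,A,H,C,D]
After op 12 (rotate(-1)): offset=3, physical=[A,H,C,D,p,p,F,B,I], logical=[D,p,p,F,B,I,A,H,C]

Answer: F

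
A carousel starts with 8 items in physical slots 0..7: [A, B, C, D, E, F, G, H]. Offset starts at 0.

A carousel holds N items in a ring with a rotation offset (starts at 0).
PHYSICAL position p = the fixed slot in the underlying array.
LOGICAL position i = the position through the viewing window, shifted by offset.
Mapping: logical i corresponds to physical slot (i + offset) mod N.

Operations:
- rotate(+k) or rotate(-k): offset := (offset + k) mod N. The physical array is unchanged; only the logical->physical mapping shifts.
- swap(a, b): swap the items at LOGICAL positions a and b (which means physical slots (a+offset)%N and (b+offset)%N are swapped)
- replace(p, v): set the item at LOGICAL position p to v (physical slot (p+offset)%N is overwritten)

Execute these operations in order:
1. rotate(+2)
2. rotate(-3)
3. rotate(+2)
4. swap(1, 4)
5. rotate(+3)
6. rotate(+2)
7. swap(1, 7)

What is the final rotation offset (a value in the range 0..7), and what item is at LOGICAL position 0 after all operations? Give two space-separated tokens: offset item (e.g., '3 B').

After op 1 (rotate(+2)): offset=2, physical=[A,B,C,D,E,F,G,H], logical=[C,D,E,F,G,H,A,B]
After op 2 (rotate(-3)): offset=7, physical=[A,B,C,D,E,F,G,H], logical=[H,A,B,C,D,E,F,G]
After op 3 (rotate(+2)): offset=1, physical=[A,B,C,D,E,F,G,H], logical=[B,C,D,E,F,G,H,A]
After op 4 (swap(1, 4)): offset=1, physical=[A,B,F,D,E,C,G,H], logical=[B,F,D,E,C,G,H,A]
After op 5 (rotate(+3)): offset=4, physical=[A,B,F,D,E,C,G,H], logical=[E,C,G,H,A,B,F,D]
After op 6 (rotate(+2)): offset=6, physical=[A,B,F,D,E,C,G,H], logical=[G,H,A,B,F,D,E,C]
After op 7 (swap(1, 7)): offset=6, physical=[A,B,F,D,E,H,G,C], logical=[G,C,A,B,F,D,E,H]

Answer: 6 G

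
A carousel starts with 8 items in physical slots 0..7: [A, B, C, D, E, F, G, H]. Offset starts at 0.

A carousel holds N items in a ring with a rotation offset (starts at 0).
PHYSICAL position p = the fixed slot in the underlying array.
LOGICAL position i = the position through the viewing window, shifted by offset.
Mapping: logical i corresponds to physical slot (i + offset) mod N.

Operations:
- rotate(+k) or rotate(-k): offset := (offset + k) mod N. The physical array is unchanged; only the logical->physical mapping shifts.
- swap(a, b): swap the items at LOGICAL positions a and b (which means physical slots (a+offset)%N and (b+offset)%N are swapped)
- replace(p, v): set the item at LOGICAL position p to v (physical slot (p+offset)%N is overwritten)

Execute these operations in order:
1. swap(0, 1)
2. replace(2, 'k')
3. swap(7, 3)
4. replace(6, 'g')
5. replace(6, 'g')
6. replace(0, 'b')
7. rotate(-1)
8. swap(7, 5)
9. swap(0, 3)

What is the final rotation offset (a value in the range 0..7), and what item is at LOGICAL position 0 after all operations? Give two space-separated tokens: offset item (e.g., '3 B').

After op 1 (swap(0, 1)): offset=0, physical=[B,A,C,D,E,F,G,H], logical=[B,A,C,D,E,F,G,H]
After op 2 (replace(2, 'k')): offset=0, physical=[B,A,k,D,E,F,G,H], logical=[B,A,k,D,E,F,G,H]
After op 3 (swap(7, 3)): offset=0, physical=[B,A,k,H,E,F,G,D], logical=[B,A,k,H,E,F,G,D]
After op 4 (replace(6, 'g')): offset=0, physical=[B,A,k,H,E,F,g,D], logical=[B,A,k,H,E,F,g,D]
After op 5 (replace(6, 'g')): offset=0, physical=[B,A,k,H,E,F,g,D], logical=[B,A,k,H,E,F,g,D]
After op 6 (replace(0, 'b')): offset=0, physical=[b,A,k,H,E,F,g,D], logical=[b,A,k,H,E,F,g,D]
After op 7 (rotate(-1)): offset=7, physical=[b,A,k,H,E,F,g,D], logical=[D,b,A,k,H,E,F,g]
After op 8 (swap(7, 5)): offset=7, physical=[b,A,k,H,g,F,E,D], logical=[D,b,A,k,H,g,F,E]
After op 9 (swap(0, 3)): offset=7, physical=[b,A,D,H,g,F,E,k], logical=[k,b,A,D,H,g,F,E]

Answer: 7 k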